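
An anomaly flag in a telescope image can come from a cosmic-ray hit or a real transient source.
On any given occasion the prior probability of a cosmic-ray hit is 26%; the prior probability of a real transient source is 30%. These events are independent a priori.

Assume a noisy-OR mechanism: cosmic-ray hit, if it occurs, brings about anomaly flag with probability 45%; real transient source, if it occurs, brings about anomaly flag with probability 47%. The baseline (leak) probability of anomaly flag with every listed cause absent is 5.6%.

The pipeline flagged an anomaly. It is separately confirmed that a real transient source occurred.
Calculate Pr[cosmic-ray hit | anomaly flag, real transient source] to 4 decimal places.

Under noisy-OR, P(anomaly flag | causes) = 1 − (1−0.056)·∏(1−qᵢ) over the active causes.
Weight on cosmic-ray hit=true, given the evidence: 0.724824×0.26 = 0.188454
Denominator P(anomaly flag | real transient source): 0.49968×0.74 + 0.724824×0.26 = 0.558217
Posterior = 0.188454 / 0.558217 ≈ 0.3376

Pr[cosmic-ray hit | anomaly flag, real transient source] ≈ 0.3376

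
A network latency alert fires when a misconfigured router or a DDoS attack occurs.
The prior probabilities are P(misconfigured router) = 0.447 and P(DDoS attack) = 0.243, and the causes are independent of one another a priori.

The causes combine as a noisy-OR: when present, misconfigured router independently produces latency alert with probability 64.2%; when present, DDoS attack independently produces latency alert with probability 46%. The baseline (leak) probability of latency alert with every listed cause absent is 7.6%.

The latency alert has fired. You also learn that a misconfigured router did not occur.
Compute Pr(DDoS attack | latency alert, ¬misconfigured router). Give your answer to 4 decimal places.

Pr(DDoS attack | latency alert, ¬misconfigured router) ≈ 0.6791

Under noisy-OR, P(latency alert | causes) = 1 − (1−0.076)·∏(1−qᵢ) over the active causes.
Weight on DDoS attack=true, given the evidence: 0.50104*0.243 = 0.121753
The normalizing constant is 0.076*0.757 + 0.50104*0.243 = 0.179285
Posterior = 0.121753 / 0.179285 ≈ 0.6791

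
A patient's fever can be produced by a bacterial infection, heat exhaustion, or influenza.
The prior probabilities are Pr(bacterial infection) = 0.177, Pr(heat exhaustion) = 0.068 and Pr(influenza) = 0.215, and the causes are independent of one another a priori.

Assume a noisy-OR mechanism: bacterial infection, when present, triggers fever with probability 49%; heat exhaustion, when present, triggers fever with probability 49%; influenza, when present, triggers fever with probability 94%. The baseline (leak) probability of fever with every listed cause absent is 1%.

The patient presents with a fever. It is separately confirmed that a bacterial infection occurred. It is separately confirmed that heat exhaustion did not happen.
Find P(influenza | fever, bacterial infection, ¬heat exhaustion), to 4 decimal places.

P(influenza | fever, bacterial infection, ¬heat exhaustion) ≈ 0.3491

Under noisy-OR, P(fever | causes) = 1 − (1−0.01)·∏(1−qᵢ) over the active causes.
For the numerator, keep only influenza=true terms: 0.969706*0.215 = 0.208487
The normalizing constant is 0.4951*0.785 + 0.969706*0.215 = 0.597140
Posterior = 0.208487 / 0.597140 ≈ 0.3491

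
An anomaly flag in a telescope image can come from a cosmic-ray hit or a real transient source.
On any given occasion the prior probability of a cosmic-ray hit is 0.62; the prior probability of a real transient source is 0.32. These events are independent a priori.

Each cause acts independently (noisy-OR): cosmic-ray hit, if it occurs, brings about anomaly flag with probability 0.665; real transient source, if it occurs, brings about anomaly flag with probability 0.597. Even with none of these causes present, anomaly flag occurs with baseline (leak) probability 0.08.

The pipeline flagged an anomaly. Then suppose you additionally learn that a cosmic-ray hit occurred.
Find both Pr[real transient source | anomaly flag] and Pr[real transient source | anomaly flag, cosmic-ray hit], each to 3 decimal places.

Pr[real transient source | anomaly flag] ≈ 0.445; Pr[real transient source | anomaly flag, cosmic-ray hit] ≈ 0.373

Under noisy-OR, P(anomaly flag | causes) = 1 − (1−0.08)·∏(1−qᵢ) over the active causes.
Numerator (weight on configurations with real transient source): 0.076516 + 0.173758 = 0.250274
Normalizer over all consistent configurations: 0.08*0.38*0.68 + 0.62924*0.38*0.32 + 0.6918*0.62*0.68 + 0.875795*0.62*0.32 = 0.562609
P(real transient source | anomaly flag) = 0.250274/0.562609 ≈ 0.445

With the extra evidence:
Weight on real transient source=true, given the evidence: 0.875795·0.32 = 0.280254
The normalizing constant is 0.6918·0.68 + 0.875795·0.32 = 0.750678
P(real transient source | anomaly flag, cosmic-ray hit) = 0.280254/0.750678 ≈ 0.373
This is intercausal reasoning (explaining away): once cosmic-ray hit accounts for the anomaly flag, real transient source becomes less likely.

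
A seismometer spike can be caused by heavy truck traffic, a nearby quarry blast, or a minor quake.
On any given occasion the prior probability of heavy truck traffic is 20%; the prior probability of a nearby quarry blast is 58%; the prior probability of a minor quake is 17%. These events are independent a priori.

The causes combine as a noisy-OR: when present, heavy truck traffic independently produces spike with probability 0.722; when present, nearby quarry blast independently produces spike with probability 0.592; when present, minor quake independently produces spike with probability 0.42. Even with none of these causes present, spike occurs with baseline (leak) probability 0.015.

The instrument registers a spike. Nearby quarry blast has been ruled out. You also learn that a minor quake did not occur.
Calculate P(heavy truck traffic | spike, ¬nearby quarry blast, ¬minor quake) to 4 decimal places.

Under noisy-OR, P(spike | causes) = 1 − (1−0.015)·∏(1−qᵢ) over the active causes.
P(spike | ¬nearby quarry blast, ¬minor quake) = 0.015×0.8 + 0.72617×0.2 = 0.012000 + 0.145234 = 0.157234
Restricting to configurations with heavy truck traffic present: 0.72617×0.2 = 0.145234.
Hence the posterior is 0.145234/0.157234 ≈ 0.9237.

P(heavy truck traffic | spike, ¬nearby quarry blast, ¬minor quake) ≈ 0.9237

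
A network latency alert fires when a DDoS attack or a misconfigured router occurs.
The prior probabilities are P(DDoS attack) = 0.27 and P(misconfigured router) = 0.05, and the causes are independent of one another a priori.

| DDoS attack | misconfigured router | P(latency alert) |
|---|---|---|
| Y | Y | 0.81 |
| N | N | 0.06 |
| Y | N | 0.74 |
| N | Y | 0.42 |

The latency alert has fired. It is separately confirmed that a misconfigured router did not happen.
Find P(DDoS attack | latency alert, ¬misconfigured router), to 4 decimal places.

P(DDoS attack | latency alert, ¬misconfigured router) ≈ 0.8202

By total probability over both values of DDoS attack:
  P(latency alert | ¬misconfigured router) = 0.06·0.73 + 0.74·0.27
        = 0.043800 + 0.199800 = 0.243600
Configurations with DDoS attack contribute 0.199800, so
  P(DDoS attack | latency alert, ¬misconfigured router) = 0.199800 / 0.243600 ≈ 0.8202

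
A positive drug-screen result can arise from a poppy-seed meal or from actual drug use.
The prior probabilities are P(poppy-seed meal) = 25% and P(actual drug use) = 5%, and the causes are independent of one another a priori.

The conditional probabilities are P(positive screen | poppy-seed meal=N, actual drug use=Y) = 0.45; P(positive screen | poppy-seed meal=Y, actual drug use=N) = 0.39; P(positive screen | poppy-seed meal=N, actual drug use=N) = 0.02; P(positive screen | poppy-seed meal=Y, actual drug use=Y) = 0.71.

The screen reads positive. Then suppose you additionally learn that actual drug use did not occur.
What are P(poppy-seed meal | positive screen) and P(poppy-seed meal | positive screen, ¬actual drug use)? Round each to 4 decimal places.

P(poppy-seed meal | positive screen) ≈ 0.7653; P(poppy-seed meal | positive screen, ¬actual drug use) ≈ 0.8667

P(positive screen) = 0.02·0.75·0.95 + 0.45·0.75·0.05 + 0.39·0.25·0.95 + 0.71·0.25·0.05 = 0.014250 + 0.016875 + 0.092625 + 0.008875 = 0.132625
Of this, 0.101500 comes from 0.092625 + 0.008875 (the poppy-seed meal=true cases).
So P(poppy-seed meal | positive screen) = 0.101500/0.132625 ≈ 0.7653.

With the extra evidence:
Numerator (weight on configurations with poppy-seed meal): 0.39·0.25 = 0.097500
Normalizer over all consistent configurations: 0.02·0.75 + 0.39·0.25 = 0.112500
Posterior = 0.097500 / 0.112500 ≈ 0.8667
Ruling out actual drug use raises the posterior on poppy-seed meal — the flip side of explaining away.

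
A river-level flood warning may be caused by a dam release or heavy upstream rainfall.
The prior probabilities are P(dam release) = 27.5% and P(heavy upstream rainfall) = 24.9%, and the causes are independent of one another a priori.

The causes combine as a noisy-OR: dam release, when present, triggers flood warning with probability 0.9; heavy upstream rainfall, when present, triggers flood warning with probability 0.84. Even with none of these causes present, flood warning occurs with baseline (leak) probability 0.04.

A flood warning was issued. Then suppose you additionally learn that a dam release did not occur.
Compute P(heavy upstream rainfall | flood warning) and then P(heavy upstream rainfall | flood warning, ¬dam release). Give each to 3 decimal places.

Under noisy-OR, P(flood warning | causes) = 1 − (1−0.04)·∏(1−qᵢ) over the active causes.
P(flood warning) = 0.04·0.725·0.751 + 0.8464·0.725·0.249 + 0.904·0.275·0.751 + 0.98464·0.275·0.249 = 0.021779 + 0.152796 + 0.186699 + 0.067423 = 0.428697
Restricting to configurations with heavy upstream rainfall present: 0.152796 + 0.067423 = 0.220219.
P(heavy upstream rainfall | flood warning) = 0.220219 / 0.428697 ≈ 0.514

With the extra evidence:
P(flood warning | ¬dam release) = 0.04×0.751 + 0.8464×0.249 = 0.030040 + 0.210754 = 0.240794
Restricting to configurations with heavy upstream rainfall present: 0.8464×0.249 = 0.210754.
Hence the posterior is 0.210754/0.240794 ≈ 0.875.
Ruling out dam release raises the posterior on heavy upstream rainfall — the flip side of explaining away.

P(heavy upstream rainfall | flood warning) ≈ 0.514; P(heavy upstream rainfall | flood warning, ¬dam release) ≈ 0.875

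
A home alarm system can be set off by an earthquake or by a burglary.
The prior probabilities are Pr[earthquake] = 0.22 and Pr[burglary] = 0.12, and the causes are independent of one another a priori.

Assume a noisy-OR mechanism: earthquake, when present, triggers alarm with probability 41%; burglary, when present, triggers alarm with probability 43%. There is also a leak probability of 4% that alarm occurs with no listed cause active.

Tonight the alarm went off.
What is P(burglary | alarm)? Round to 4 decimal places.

Under noisy-OR, P(alarm | causes) = 1 − (1−0.04)·∏(1−qᵢ) over the active causes.
Numerator (weight on configurations with burglary): 0.042382 + 0.017877 = 0.060259
Denominator P(alarm): 0.04×0.78×0.88 + 0.4528×0.78×0.12 + 0.4336×0.22×0.88 + 0.677152×0.22×0.12 = 0.171660
Posterior = 0.060259 / 0.171660 ≈ 0.3510

P(burglary | alarm) ≈ 0.3510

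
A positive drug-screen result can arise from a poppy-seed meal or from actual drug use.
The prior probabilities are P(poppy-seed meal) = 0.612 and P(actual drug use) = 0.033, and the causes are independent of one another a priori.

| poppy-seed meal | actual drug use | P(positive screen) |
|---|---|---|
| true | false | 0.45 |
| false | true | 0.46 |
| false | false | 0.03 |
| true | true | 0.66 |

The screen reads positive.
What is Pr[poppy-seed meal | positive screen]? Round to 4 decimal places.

Pr[poppy-seed meal | positive screen] ≈ 0.9422

P(positive screen) = 0.03·0.388·0.967 + 0.46·0.388·0.033 + 0.45·0.612·0.967 + 0.66·0.612·0.033 = 0.011256 + 0.005890 + 0.266312 + 0.013329 = 0.296787
The poppy-seed meal-present share is 0.266312 + 0.013329 = 0.279641.
So P(poppy-seed meal | positive screen) = 0.279641/0.296787 ≈ 0.9422.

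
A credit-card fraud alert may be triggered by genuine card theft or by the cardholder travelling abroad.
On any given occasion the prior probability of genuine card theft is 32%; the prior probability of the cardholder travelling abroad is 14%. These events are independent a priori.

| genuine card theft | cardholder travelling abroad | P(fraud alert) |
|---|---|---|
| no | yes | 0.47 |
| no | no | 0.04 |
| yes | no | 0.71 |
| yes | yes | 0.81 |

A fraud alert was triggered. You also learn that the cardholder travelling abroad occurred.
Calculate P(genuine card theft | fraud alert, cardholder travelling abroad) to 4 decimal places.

Enumerate both values of genuine card theft and weight by the priors:
  P(fraud alert | cardholder travelling abroad) = 0.47*0.68 + 0.81*0.32
        = 0.319600 + 0.259200 = 0.578800
The terms with genuine card theft present sum to 0.259200, so
  P(genuine card theft | fraud alert, cardholder travelling abroad) = 0.259200 / 0.578800 ≈ 0.4478

P(genuine card theft | fraud alert, cardholder travelling abroad) ≈ 0.4478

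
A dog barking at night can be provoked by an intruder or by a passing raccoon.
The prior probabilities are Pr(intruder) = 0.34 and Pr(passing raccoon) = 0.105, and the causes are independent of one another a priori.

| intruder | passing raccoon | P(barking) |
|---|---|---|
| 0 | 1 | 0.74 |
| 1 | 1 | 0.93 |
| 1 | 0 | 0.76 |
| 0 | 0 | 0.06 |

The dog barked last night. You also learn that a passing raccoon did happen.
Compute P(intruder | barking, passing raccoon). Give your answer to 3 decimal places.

P(barking | passing raccoon) = 0.74·0.66 + 0.93·0.34 = 0.488400 + 0.316200 = 0.804600
Restricting to configurations with intruder present: 0.93·0.34 = 0.316200.
So P(intruder | barking, passing raccoon) = 0.316200/0.804600 ≈ 0.393.

P(intruder | barking, passing raccoon) ≈ 0.393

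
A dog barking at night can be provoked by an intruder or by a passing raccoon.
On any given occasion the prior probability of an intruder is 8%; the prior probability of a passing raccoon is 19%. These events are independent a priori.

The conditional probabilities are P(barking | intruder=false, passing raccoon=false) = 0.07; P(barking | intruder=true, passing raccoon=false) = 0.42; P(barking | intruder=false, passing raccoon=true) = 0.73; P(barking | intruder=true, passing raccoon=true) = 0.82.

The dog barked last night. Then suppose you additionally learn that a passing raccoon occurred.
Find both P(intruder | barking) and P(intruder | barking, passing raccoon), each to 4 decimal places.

P(intruder | barking) ≈ 0.1808; P(intruder | barking, passing raccoon) ≈ 0.0890

For the numerator, keep only intruder=true terms: 0.027216 + 0.012464 = 0.039680
Denominator P(barking): 0.07×0.92×0.81 + 0.73×0.92×0.19 + 0.42×0.08×0.81 + 0.82×0.08×0.19 = 0.219448
Posterior = 0.039680 / 0.219448 ≈ 0.1808

Now condition on the additional information:
Weight on intruder=true, given the evidence: 0.82·0.08 = 0.065600
Denominator P(barking | passing raccoon): 0.73·0.92 + 0.82·0.08 = 0.737200
Posterior = 0.065600 / 0.737200 ≈ 0.0890
— passing raccoon explains away the evidence for intruder.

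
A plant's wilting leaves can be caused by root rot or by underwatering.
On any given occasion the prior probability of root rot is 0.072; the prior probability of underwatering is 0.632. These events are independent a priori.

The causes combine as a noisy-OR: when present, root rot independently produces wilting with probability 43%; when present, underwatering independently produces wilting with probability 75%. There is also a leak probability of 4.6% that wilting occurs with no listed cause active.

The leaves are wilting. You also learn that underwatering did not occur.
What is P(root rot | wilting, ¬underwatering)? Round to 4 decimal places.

P(root rot | wilting, ¬underwatering) ≈ 0.4349

Under noisy-OR, P(wilting | causes) = 1 − (1−0.046)·∏(1−qᵢ) over the active causes.
Weight on root rot=true, given the evidence: 0.45622×0.072 = 0.032848
Normalizer over all consistent configurations: 0.046×0.928 + 0.45622×0.072 = 0.075536
P(root rot | wilting, ¬underwatering) = 0.032848/0.075536 ≈ 0.4349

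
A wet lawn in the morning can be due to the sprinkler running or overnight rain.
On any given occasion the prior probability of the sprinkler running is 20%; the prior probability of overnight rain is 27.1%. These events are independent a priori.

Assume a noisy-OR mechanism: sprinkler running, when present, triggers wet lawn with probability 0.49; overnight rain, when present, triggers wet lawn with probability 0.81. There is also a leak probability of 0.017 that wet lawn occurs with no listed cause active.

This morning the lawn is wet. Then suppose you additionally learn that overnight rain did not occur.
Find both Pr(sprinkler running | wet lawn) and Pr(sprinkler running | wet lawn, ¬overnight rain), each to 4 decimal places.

Pr(sprinkler running | wet lawn) ≈ 0.3953; Pr(sprinkler running | wet lawn, ¬overnight rain) ≈ 0.8800

Under noisy-OR, P(wet lawn | causes) = 1 − (1−0.017)·∏(1−qᵢ) over the active causes.
By total probability over the 4 (sprinkler running, overnight rain) configurations:
  P(wet lawn) = 0.017·0.8·0.729 + 0.81323·0.8·0.271 + 0.49867·0.2·0.729 + 0.904747·0.2·0.271
        = 0.009914 + 0.176308 + 0.072706 + 0.049037 = 0.307965
The terms with sprinkler running present sum to 0.121743, so
  P(sprinkler running | wet lawn) = 0.121743 / 0.307965 ≈ 0.3953

Now also conditioning on overnight rain≠true:
Enumerate both values of sprinkler running and weight by the priors:
  P(wet lawn | ¬overnight rain) = 0.017*0.8 + 0.49867*0.2
        = 0.013600 + 0.099734 = 0.113334
The terms with sprinkler running present sum to 0.099734, so
  P(sprinkler running | wet lawn, ¬overnight rain) = 0.099734 / 0.113334 ≈ 0.8800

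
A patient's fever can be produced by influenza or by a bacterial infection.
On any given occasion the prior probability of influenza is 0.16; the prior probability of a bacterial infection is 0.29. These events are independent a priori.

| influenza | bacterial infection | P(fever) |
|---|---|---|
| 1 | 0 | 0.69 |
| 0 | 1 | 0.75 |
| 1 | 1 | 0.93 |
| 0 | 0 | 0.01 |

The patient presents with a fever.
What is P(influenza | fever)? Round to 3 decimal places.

By total probability over the 4 (influenza, bacterial infection) configurations:
  P(fever) = 0.01×0.84×0.71 + 0.75×0.84×0.29 + 0.69×0.16×0.71 + 0.93×0.16×0.29
        = 0.005964 + 0.182700 + 0.078384 + 0.043152 = 0.310200
The terms with influenza present sum to 0.121536, so
  P(influenza | fever) = 0.121536 / 0.310200 ≈ 0.392

P(influenza | fever) ≈ 0.392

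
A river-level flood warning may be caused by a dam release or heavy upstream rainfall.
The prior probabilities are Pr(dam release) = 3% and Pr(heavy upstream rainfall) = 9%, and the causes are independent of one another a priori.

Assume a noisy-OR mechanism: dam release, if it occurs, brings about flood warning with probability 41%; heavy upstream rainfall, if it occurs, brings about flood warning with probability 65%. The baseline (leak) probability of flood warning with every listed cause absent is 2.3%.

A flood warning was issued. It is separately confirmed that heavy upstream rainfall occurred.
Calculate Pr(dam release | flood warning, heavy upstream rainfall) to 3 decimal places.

Pr(dam release | flood warning, heavy upstream rainfall) ≈ 0.036

Under noisy-OR, P(flood warning | causes) = 1 − (1−0.023)·∏(1−qᵢ) over the active causes.
Sum P(flood warning|·) weighted by the priors over both values of dam release:
  P(flood warning | heavy upstream rainfall) = 0.65805*0.97 + 0.798249*0.03
        = 0.638309 + 0.023947 = 0.662256
Configurations with dam release contribute 0.023947, so
  P(dam release | flood warning, heavy upstream rainfall) = 0.023947 / 0.662256 ≈ 0.036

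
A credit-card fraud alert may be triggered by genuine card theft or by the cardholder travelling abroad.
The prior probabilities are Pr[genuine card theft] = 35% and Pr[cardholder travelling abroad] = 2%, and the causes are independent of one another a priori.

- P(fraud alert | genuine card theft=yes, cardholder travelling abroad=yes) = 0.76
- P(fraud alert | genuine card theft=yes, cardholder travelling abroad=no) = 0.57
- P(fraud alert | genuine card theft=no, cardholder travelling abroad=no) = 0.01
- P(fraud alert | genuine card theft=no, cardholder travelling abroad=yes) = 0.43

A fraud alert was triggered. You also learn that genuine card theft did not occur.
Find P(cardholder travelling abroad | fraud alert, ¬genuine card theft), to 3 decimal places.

P(fraud alert | ¬genuine card theft) = 0.01×0.98 + 0.43×0.02 = 0.009800 + 0.008600 = 0.018400
Restricting to configurations with cardholder travelling abroad present: 0.43×0.02 = 0.008600.
Hence the posterior is 0.008600/0.018400 ≈ 0.467.

P(cardholder travelling abroad | fraud alert, ¬genuine card theft) ≈ 0.467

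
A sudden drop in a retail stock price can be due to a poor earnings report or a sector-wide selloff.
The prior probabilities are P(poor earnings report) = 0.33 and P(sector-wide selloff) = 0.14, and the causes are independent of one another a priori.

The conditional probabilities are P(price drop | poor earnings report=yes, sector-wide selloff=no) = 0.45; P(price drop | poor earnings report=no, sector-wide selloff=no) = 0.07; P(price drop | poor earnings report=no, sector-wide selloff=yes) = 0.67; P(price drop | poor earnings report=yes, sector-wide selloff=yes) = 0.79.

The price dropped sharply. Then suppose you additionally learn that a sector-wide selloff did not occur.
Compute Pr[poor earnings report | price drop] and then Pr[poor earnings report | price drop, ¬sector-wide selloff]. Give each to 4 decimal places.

Enumerate the 4 (poor earnings report, sector-wide selloff) configurations and weight by the priors:
  P(price drop) = 0.07×0.67×0.86 + 0.67×0.67×0.14 + 0.45×0.33×0.86 + 0.79×0.33×0.14
        = 0.040334 + 0.062846 + 0.127710 + 0.036498 = 0.267388
The terms with poor earnings report present sum to 0.164208, so
  P(poor earnings report | price drop) = 0.164208 / 0.267388 ≈ 0.6141

With the extra evidence:
For the numerator, keep only poor earnings report=true terms: 0.45·0.33 = 0.148500
Normalizer over all consistent configurations: 0.07·0.67 + 0.45·0.33 = 0.195400
Posterior = 0.148500 / 0.195400 ≈ 0.7600
With sector-wide selloff excluded, poor earnings report must carry more of the explanatory weight for the price drop.

Pr[poor earnings report | price drop] ≈ 0.6141; Pr[poor earnings report | price drop, ¬sector-wide selloff] ≈ 0.7600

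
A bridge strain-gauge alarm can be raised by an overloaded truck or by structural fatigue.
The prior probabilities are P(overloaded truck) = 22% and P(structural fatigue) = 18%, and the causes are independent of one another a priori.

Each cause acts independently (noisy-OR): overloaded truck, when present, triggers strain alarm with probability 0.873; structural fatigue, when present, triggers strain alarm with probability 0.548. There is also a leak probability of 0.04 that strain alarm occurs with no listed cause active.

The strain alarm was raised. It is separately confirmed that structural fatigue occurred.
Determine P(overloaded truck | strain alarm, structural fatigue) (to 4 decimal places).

P(overloaded truck | strain alarm, structural fatigue) ≈ 0.3201

Under noisy-OR, P(strain alarm | causes) = 1 − (1−0.04)·∏(1−qᵢ) over the active causes.
By total probability over both values of overloaded truck:
  P(strain alarm | structural fatigue) = 0.56608×0.78 + 0.944892×0.22
        = 0.441542 + 0.207876 = 0.649418
The terms with overloaded truck present sum to 0.207876, so
  P(overloaded truck | strain alarm, structural fatigue) = 0.207876 / 0.649418 ≈ 0.3201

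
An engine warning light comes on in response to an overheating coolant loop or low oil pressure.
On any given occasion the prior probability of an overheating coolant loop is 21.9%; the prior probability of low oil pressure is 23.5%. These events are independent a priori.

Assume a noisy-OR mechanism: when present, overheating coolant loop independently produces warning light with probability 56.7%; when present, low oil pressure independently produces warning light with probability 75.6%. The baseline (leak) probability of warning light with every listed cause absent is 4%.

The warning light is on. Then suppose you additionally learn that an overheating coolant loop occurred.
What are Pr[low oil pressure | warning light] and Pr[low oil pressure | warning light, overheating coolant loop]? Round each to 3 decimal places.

Under noisy-OR, P(warning light | causes) = 1 − (1−0.04)·∏(1−qᵢ) over the active causes.
Numerator (weight on configurations with low oil pressure): 0.140544 + 0.046245 = 0.186789
Normalizer over all consistent configurations: 0.04*0.781*0.765 + 0.76576*0.781*0.235 + 0.58432*0.219*0.765 + 0.898574*0.219*0.235 = 0.308582
P(low oil pressure | warning light) = 0.186789/0.308582 ≈ 0.605

With the extra evidence:
By total probability over both values of low oil pressure:
  P(warning light | overheating coolant loop) = 0.58432*0.765 + 0.898574*0.235
        = 0.447005 + 0.211165 = 0.658170
Configurations with low oil pressure contribute 0.211165, so
  P(low oil pressure | warning light, overheating coolant loop) = 0.211165 / 0.658170 ≈ 0.321
This is intercausal reasoning (explaining away): once overheating coolant loop accounts for the warning light, low oil pressure becomes less likely.

Pr[low oil pressure | warning light] ≈ 0.605; Pr[low oil pressure | warning light, overheating coolant loop] ≈ 0.321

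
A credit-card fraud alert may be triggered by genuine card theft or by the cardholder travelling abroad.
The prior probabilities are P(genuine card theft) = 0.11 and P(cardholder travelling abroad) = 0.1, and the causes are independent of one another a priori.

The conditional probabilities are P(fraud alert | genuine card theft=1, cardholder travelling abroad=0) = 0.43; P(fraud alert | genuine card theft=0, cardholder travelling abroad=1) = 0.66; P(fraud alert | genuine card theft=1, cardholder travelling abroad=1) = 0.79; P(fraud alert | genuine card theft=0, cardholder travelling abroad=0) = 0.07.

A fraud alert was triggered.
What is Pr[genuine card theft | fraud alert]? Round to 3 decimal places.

Pr[genuine card theft | fraud alert] ≈ 0.309

P(fraud alert) = 0.07×0.89×0.9 + 0.66×0.89×0.1 + 0.43×0.11×0.9 + 0.79×0.11×0.1 = 0.056070 + 0.058740 + 0.042570 + 0.008690 = 0.166070
Of this, 0.051260 comes from 0.042570 + 0.008690 (the genuine card theft=true cases).
So P(genuine card theft | fraud alert) = 0.051260/0.166070 ≈ 0.309.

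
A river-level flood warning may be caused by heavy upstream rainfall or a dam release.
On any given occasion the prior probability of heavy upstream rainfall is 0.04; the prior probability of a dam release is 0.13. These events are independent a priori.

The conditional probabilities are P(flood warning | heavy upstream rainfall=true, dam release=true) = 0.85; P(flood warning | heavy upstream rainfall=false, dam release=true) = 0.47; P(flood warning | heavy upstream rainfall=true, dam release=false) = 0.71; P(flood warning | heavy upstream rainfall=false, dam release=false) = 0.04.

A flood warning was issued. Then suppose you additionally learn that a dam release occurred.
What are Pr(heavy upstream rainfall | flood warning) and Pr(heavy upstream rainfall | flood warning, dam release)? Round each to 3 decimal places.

P(flood warning) = 0.04×0.96×0.87 + 0.47×0.96×0.13 + 0.71×0.04×0.87 + 0.85×0.04×0.13 = 0.033408 + 0.058656 + 0.024708 + 0.004420 = 0.121192
Of this, 0.029128 comes from 0.024708 + 0.004420 (the heavy upstream rainfall=true cases).
P(heavy upstream rainfall | flood warning) = 0.029128 / 0.121192 ≈ 0.240

Now condition on the additional information:
Sum P(flood warning|·) weighted by the priors over both values of heavy upstream rainfall:
  P(flood warning | dam release) = 0.47*0.96 + 0.85*0.04
        = 0.451200 + 0.034000 = 0.485200
Configurations with heavy upstream rainfall contribute 0.034000, so
  P(heavy upstream rainfall | flood warning, dam release) = 0.034000 / 0.485200 ≈ 0.070
The drop from 0.240 to 0.070 is the explaining-away (discounting) effect.

Pr(heavy upstream rainfall | flood warning) ≈ 0.240; Pr(heavy upstream rainfall | flood warning, dam release) ≈ 0.070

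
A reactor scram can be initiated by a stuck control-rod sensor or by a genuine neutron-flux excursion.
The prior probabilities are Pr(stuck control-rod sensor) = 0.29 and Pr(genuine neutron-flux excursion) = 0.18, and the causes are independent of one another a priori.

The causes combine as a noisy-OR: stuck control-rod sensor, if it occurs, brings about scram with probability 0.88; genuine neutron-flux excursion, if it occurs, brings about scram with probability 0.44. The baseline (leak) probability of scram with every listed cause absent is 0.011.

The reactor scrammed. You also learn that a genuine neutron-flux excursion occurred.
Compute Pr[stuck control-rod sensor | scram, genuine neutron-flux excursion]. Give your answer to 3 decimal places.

Under noisy-OR, P(scram | causes) = 1 − (1−0.011)·∏(1−qᵢ) over the active causes.
By total probability over both values of stuck control-rod sensor:
  P(scram | genuine neutron-flux excursion) = 0.44616·0.71 + 0.933539·0.29
        = 0.316774 + 0.270726 = 0.587500
Keeping only the stuck control-rod sensor-present terms gives 0.270726, so
  P(stuck control-rod sensor | scram, genuine neutron-flux excursion) = 0.270726 / 0.587500 ≈ 0.461

Pr[stuck control-rod sensor | scram, genuine neutron-flux excursion] ≈ 0.461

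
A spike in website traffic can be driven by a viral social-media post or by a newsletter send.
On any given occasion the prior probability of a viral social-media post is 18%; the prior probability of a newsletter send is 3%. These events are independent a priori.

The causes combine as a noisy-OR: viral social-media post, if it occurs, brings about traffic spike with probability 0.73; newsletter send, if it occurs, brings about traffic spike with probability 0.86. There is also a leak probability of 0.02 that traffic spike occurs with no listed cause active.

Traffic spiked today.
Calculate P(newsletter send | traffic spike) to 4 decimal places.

P(newsletter send | traffic spike) ≈ 0.1548

Under noisy-OR, P(traffic spike | causes) = 1 − (1−0.02)·∏(1−qᵢ) over the active causes.
Numerator (weight on configurations with newsletter send): 0.021225 + 0.005200 = 0.026425
Denominator P(traffic spike): 0.02*0.82*0.97 + 0.8628*0.82*0.03 + 0.7354*0.18*0.97 + 0.962956*0.18*0.03 = 0.170734
Posterior = 0.026425 / 0.170734 ≈ 0.1548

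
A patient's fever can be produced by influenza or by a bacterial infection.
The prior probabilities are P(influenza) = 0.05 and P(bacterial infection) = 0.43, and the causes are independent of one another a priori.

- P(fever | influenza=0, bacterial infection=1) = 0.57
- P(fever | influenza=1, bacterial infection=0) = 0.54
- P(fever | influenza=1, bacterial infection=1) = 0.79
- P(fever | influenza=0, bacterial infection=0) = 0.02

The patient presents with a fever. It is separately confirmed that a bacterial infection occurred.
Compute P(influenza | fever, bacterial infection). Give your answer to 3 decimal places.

P(influenza | fever, bacterial infection) ≈ 0.068

For the numerator, keep only influenza=true terms: 0.79·0.05 = 0.039500
The normalizing constant is 0.57·0.95 + 0.79·0.05 = 0.581000
P(influenza | fever, bacterial infection) = 0.039500/0.581000 ≈ 0.068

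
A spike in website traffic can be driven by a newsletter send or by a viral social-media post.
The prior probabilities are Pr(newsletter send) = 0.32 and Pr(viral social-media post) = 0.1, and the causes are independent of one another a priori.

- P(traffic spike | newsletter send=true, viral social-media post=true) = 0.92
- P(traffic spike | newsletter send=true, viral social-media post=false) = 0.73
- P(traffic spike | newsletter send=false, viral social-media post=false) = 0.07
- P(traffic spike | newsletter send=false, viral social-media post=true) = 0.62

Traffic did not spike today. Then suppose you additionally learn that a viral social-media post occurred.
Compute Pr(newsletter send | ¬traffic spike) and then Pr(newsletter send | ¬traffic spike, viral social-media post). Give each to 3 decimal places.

Numerator (weight on configurations with newsletter send): 0.077760 + 0.002560 = 0.080320
The normalizing constant is 0.93*0.68*0.9 + 0.38*0.68*0.1 + 0.27*0.32*0.9 + 0.08*0.32*0.1 = 0.675320
Posterior = 0.080320 / 0.675320 ≈ 0.119

With the extra evidence:
Numerator (weight on configurations with newsletter send): 0.08×0.32 = 0.025600
Normalizer over all consistent configurations: 0.38×0.68 + 0.08×0.32 = 0.284000
Posterior = 0.025600 / 0.284000 ≈ 0.090

Pr(newsletter send | ¬traffic spike) ≈ 0.119; Pr(newsletter send | ¬traffic spike, viral social-media post) ≈ 0.090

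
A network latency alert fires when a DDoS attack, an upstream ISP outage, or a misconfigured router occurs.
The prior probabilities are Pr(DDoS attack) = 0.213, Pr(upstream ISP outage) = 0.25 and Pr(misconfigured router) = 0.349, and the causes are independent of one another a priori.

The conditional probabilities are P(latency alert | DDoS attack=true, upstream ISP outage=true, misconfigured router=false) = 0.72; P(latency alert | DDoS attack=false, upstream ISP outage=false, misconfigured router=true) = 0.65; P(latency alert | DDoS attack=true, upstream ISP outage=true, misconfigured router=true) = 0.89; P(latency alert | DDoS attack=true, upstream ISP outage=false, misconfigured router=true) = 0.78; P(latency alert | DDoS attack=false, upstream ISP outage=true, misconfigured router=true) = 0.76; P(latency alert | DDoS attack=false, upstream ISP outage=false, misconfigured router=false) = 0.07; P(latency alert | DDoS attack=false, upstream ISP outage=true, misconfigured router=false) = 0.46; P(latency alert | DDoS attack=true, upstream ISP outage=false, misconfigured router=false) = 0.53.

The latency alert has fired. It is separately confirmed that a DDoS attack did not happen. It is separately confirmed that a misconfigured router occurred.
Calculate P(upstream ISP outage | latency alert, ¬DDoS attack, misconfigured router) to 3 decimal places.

P(upstream ISP outage | latency alert, ¬DDoS attack, misconfigured router) ≈ 0.280

Weight on upstream ISP outage=true, given the evidence: 0.76*0.25 = 0.190000
The normalizing constant is 0.65*0.75 + 0.76*0.25 = 0.677500
Posterior = 0.190000 / 0.677500 ≈ 0.280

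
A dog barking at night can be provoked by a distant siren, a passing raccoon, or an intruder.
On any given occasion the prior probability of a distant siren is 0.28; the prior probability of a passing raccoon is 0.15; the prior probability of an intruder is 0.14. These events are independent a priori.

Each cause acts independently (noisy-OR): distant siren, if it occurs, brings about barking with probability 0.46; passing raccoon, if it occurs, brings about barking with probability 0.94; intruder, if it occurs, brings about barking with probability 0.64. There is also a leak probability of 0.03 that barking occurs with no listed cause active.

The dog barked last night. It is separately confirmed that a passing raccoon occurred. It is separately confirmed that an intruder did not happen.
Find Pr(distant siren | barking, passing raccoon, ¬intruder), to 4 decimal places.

Pr(distant siren | barking, passing raccoon, ¬intruder) ≈ 0.2857

Under noisy-OR, P(barking | causes) = 1 − (1−0.03)·∏(1−qᵢ) over the active causes.
Weight on distant siren=true, given the evidence: 0.968572*0.28 = 0.271200
The normalizing constant is 0.9418*0.72 + 0.968572*0.28 = 0.949296
P(distant siren | barking, passing raccoon, ¬intruder) = 0.271200/0.949296 ≈ 0.2857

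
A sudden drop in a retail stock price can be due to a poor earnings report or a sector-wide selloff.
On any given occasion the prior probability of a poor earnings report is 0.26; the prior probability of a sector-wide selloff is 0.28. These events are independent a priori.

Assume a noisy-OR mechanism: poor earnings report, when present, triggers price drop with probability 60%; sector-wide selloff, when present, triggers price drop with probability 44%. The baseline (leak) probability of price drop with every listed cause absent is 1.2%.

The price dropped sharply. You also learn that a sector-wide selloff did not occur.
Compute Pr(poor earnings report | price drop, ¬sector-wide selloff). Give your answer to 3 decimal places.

Under noisy-OR, P(price drop | causes) = 1 − (1−0.012)·∏(1−qᵢ) over the active causes.
For the numerator, keep only poor earnings report=true terms: 0.6048·0.26 = 0.157248
Normalizer over all consistent configurations: 0.012·0.74 + 0.6048·0.26 = 0.166128
Posterior = 0.157248 / 0.166128 ≈ 0.947

Pr(poor earnings report | price drop, ¬sector-wide selloff) ≈ 0.947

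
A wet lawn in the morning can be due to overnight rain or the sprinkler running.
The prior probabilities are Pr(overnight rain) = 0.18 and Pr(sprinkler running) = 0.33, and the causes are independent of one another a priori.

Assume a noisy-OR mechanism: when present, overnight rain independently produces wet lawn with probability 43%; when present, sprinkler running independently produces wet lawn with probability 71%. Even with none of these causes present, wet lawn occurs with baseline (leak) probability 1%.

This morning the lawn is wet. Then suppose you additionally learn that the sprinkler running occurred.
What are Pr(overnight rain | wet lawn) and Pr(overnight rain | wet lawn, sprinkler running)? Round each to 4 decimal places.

Pr(overnight rain | wet lawn) ≈ 0.3400; Pr(overnight rain | wet lawn, sprinkler running) ≈ 0.2048

Under noisy-OR, P(wet lawn | causes) = 1 − (1−0.01)·∏(1−qᵢ) over the active causes.
Numerator (weight on configurations with overnight rain): 0.052545 + 0.049679 = 0.102224
Normalizer over all consistent configurations: 0.01·0.82·0.67 + 0.7129·0.82·0.33 + 0.4357·0.18·0.67 + 0.836353·0.18·0.33 = 0.300629
P(overnight rain | wet lawn) = 0.102224/0.300629 ≈ 0.3400

Now condition on the additional information:
P(wet lawn | sprinkler running) = 0.7129·0.82 + 0.836353·0.18 = 0.584578 + 0.150544 = 0.735122
Of this, 0.150544 comes from 0.836353·0.18 (the overnight rain=true cases).
Hence the posterior is 0.150544/0.735122 ≈ 0.2048.
This is intercausal reasoning (explaining away): once sprinkler running accounts for the wet lawn, overnight rain becomes less likely.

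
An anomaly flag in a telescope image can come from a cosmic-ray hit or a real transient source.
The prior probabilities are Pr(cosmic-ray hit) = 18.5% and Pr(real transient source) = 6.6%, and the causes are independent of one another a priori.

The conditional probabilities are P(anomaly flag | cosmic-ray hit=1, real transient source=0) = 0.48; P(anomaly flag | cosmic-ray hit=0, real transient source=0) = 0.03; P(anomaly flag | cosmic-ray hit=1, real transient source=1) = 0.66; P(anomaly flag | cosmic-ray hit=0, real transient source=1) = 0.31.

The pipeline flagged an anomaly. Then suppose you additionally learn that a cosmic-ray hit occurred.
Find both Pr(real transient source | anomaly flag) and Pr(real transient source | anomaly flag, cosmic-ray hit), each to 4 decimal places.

Sum P(anomaly flag|·) weighted by the priors over the 4 (cosmic-ray hit, real transient source) configurations:
  P(anomaly flag) = 0.03×0.815×0.934 + 0.31×0.815×0.066 + 0.48×0.185×0.934 + 0.66×0.185×0.066
        = 0.022836 + 0.016675 + 0.082939 + 0.008059 = 0.130509
The terms with real transient source present sum to 0.024734, so
  P(real transient source | anomaly flag) = 0.024734 / 0.130509 ≈ 0.1895

Now condition on the additional information:
Weight on real transient source=true, given the evidence: 0.66*0.066 = 0.043560
Normalizer over all consistent configurations: 0.48*0.934 + 0.66*0.066 = 0.491880
P(real transient source | anomaly flag, cosmic-ray hit) = 0.043560/0.491880 ≈ 0.0886

Pr(real transient source | anomaly flag) ≈ 0.1895; Pr(real transient source | anomaly flag, cosmic-ray hit) ≈ 0.0886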